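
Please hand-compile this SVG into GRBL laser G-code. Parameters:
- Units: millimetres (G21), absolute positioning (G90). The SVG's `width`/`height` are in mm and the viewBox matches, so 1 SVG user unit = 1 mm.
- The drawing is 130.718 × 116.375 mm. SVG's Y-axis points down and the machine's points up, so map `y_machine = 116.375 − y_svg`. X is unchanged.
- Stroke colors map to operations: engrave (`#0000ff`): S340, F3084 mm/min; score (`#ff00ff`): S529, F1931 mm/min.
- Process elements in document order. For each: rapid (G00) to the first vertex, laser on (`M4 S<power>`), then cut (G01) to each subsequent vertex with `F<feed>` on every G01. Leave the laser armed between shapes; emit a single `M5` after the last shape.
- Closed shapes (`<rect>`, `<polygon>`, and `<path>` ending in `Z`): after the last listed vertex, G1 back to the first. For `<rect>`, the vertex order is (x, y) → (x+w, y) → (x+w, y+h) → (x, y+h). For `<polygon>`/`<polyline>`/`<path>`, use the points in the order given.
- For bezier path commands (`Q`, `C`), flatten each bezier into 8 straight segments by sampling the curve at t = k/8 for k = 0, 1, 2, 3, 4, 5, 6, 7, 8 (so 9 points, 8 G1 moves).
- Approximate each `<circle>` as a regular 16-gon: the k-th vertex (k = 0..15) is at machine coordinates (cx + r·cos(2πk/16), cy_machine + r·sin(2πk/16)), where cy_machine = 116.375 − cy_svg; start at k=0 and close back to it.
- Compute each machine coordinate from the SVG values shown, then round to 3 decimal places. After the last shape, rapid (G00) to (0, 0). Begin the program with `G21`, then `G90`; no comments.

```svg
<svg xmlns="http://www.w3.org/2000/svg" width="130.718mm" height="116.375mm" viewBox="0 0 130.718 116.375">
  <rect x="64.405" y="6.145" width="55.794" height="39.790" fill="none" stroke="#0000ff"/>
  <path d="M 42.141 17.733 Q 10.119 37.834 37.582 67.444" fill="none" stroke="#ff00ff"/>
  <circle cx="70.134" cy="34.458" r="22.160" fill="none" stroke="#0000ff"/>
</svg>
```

Since the viewBox matches the mm dimensions, user units are millimetres directly. The only transform is the Y-flip y_m = 116.375 − y_svg.

Shape 1 is a rectangle drawn with `<rect>`. Its stroke #0000ff means engrave at S340, F3084. After flipping Y the toolpath is (64.405,110.230) → (120.199,110.230) → (120.199,70.440) → (64.405,70.440) → (64.405,110.230), returning to the start.

Shape 2 is a quadratic bezier drawn with `<path>`. Its stroke #ff00ff means score at S529, F1931. After flipping Y the toolpath is (42.141,98.642) → (35.065,93.468) → (29.848,87.997) → (26.490,82.229) → (24.990,76.164) → (25.350,69.801) → (27.568,63.142) → (31.646,56.185) → (37.582,48.931).

Shape 3 is a circle drawn with `<circle>`. Its stroke #0000ff means engrave at S340, F3084. After flipping Y the toolpath is (92.294,81.917) → (90.607,90.397) → (85.803,97.586) → (78.614,102.390) → (70.134,104.077) → (61.654,102.390) → (54.465,97.586) → (49.661,90.397) → (47.974,81.917) → (49.661,73.437) → (54.465,66.248) → (61.654,61.444) → (70.134,59.757) → (78.614,61.444) → (85.803,66.248) → (90.607,73.437) → (92.294,81.917), returning to the start.

G21
G90
G00 X64.405 Y110.230
M4 S340
G01 X120.199 Y110.230 F3084
G01 X120.199 Y70.440 F3084
G01 X64.405 Y70.440 F3084
G01 X64.405 Y110.230 F3084
G00 X42.141 Y98.642
M4 S529
G01 X35.065 Y93.468 F1931
G01 X29.848 Y87.997 F1931
G01 X26.490 Y82.229 F1931
G01 X24.990 Y76.164 F1931
G01 X25.350 Y69.801 F1931
G01 X27.568 Y63.142 F1931
G01 X31.646 Y56.185 F1931
G01 X37.582 Y48.931 F1931
G00 X92.294 Y81.917
M4 S340
G01 X90.607 Y90.397 F3084
G01 X85.803 Y97.586 F3084
G01 X78.614 Y102.390 F3084
G01 X70.134 Y104.077 F3084
G01 X61.654 Y102.390 F3084
G01 X54.465 Y97.586 F3084
G01 X49.661 Y90.397 F3084
G01 X47.974 Y81.917 F3084
G01 X49.661 Y73.437 F3084
G01 X54.465 Y66.248 F3084
G01 X61.654 Y61.444 F3084
G01 X70.134 Y59.757 F3084
G01 X78.614 Y61.444 F3084
G01 X85.803 Y66.248 F3084
G01 X90.607 Y73.437 F3084
G01 X92.294 Y81.917 F3084
M5
G00 X0.000 Y0.000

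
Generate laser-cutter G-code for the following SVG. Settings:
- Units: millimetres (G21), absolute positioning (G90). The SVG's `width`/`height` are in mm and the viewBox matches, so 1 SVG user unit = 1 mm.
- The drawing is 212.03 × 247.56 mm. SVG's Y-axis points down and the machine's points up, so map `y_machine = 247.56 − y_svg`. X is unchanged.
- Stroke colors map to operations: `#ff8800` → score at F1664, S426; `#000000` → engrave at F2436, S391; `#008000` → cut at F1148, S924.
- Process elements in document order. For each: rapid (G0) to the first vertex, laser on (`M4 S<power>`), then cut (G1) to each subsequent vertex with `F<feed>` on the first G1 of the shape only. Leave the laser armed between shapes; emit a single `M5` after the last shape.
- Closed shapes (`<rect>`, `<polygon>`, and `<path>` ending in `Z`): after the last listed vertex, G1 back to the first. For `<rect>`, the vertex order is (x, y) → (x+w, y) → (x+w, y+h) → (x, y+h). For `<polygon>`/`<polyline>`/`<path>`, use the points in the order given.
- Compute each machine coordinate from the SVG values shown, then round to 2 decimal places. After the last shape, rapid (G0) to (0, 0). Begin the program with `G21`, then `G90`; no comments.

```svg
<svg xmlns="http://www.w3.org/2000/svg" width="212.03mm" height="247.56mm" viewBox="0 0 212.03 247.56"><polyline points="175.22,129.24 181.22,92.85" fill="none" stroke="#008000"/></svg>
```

Since the viewBox matches the mm dimensions, user units are millimetres directly. The only transform is the Y-flip y_m = 247.56 − y_svg.

Shape 1 is a line segment drawn with `<polyline>`. Its stroke #008000 means cut at S924, F1148. After flipping Y the toolpath is (175.22,118.32) → (181.22,154.71).

G21
G90
G0 X175.22 Y118.32
M4 S924
G1 X181.22 Y154.71 F1148
M5
G0 X0.00 Y0.00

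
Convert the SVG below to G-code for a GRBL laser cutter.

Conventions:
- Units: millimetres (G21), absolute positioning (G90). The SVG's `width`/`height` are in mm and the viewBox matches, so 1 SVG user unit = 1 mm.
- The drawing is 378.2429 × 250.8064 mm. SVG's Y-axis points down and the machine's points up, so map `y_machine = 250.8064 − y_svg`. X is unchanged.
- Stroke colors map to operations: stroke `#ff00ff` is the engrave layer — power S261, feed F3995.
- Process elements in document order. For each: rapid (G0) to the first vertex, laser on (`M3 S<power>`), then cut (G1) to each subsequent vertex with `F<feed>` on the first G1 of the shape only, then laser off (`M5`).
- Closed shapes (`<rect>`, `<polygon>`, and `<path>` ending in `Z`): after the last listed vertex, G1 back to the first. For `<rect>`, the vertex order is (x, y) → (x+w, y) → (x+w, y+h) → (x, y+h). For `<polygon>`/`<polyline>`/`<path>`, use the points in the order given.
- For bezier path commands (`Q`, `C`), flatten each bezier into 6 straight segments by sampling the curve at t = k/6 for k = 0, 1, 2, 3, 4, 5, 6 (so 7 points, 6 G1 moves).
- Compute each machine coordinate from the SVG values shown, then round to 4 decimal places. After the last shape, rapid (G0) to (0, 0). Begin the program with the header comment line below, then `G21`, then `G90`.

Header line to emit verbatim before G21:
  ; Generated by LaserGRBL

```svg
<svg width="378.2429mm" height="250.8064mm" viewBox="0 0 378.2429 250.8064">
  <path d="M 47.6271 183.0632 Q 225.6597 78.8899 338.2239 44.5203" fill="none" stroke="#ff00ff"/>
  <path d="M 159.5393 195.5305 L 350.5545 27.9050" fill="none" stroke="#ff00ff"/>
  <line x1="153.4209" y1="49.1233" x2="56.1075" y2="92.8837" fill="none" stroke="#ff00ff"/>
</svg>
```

1 u = 1 mm; y_m = 250.8064 − y.

[1] `<path>` quadratic bezier, #ff00ff→engrave S261 F3995: (47.6271,67.7432) → (105.1527,100.5286) → (159.0412,129.4361) → (209.2926,154.4656) → (255.9068,175.6171) → (298.8839,192.8906) → (338.2239,206.2861)

[2] `<path>` line segment, #ff00ff→engrave S261 F3995: (159.5393,55.2759) → (350.5545,222.9014)

[3] `<line>` line segment, #ff00ff→engrave S261 F3995: (153.4209,201.6831) → (56.1075,157.9227)

; Generated by LaserGRBL
G21
G90
G0 X47.6271 Y67.7432
M3 S261
G1 X105.1527 Y100.5286 F3995
G1 X159.0412 Y129.4361
G1 X209.2926 Y154.4656
G1 X255.9068 Y175.6171
G1 X298.8839 Y192.8906
G1 X338.2239 Y206.2861
M5
G0 X159.5393 Y55.2759
M3 S261
G1 X350.5545 Y222.9014 F3995
M5
G0 X153.4209 Y201.6831
M3 S261
G1 X56.1075 Y157.9227 F3995
M5
G0 X0.0000 Y0.0000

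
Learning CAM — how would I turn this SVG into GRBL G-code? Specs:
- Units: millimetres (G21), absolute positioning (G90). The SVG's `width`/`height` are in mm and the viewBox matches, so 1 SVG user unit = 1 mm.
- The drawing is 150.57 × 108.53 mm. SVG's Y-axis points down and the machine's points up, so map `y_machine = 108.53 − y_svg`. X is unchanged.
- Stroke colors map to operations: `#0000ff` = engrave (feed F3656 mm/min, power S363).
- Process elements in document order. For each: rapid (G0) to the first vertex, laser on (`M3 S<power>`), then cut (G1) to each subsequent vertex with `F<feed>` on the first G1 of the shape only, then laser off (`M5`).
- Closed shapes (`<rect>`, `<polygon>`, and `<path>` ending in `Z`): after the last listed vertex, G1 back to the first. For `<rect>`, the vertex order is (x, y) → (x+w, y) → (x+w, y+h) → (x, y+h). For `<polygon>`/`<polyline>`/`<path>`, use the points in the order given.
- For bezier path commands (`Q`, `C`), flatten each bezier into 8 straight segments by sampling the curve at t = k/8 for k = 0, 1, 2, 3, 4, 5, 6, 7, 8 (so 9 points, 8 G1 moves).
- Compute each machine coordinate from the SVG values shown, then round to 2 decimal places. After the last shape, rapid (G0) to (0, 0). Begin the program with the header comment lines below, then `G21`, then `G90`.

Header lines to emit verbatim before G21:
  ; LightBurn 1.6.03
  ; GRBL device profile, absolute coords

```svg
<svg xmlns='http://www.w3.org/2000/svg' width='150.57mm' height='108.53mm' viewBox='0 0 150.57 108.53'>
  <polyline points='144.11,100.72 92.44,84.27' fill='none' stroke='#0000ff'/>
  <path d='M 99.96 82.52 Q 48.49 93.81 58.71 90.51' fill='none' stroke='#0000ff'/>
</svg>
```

1 u = 1 mm; y_m = 108.53 − y.

[1] `<polyline>` line segment, #0000ff→engrave S363 F3656: (144.11,7.81) → (92.44,24.26)

[2] `<path>` quadratic bezier, #0000ff→engrave S363 F3656: (99.96,26.01) → (88.06,23.42) → (78.08,21.28) → (70.03,19.59) → (63.91,18.37) → (59.72,17.60) → (57.46,17.28) → (57.12,17.42) → (58.71,18.02)

; LightBurn 1.6.03
; GRBL device profile, absolute coords
G21
G90
G0 X144.11 Y7.81
M3 S363
G1 X92.44 Y24.26 F3656
M5
G0 X99.96 Y26.01
M3 S363
G1 X88.06 Y23.42 F3656
G1 X78.08 Y21.28
G1 X70.03 Y19.59
G1 X63.91 Y18.37
G1 X59.72 Y17.60
G1 X57.46 Y17.28
G1 X57.12 Y17.42
G1 X58.71 Y18.02
M5
G0 X0.00 Y0.00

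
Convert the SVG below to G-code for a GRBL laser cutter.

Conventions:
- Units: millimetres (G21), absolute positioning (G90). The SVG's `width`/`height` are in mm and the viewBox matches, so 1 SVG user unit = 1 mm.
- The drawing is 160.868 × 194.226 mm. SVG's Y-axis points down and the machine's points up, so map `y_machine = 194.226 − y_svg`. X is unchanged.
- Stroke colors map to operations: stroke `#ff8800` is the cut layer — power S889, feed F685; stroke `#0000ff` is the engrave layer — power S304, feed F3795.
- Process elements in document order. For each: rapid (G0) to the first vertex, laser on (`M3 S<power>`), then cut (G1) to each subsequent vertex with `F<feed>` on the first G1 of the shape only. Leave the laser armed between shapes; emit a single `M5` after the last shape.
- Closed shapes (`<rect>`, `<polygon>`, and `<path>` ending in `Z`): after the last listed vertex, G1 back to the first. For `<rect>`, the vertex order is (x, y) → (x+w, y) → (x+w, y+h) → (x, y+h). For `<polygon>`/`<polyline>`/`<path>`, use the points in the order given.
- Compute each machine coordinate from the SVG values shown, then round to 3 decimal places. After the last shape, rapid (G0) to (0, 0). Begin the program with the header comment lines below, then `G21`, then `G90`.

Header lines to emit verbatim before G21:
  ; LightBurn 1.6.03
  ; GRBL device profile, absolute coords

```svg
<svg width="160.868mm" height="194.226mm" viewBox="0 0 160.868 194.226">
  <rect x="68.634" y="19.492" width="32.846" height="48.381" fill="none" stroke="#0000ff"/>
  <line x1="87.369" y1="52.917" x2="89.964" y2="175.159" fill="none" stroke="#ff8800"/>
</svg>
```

Since the viewBox matches the mm dimensions, user units are millimetres directly. The only transform is the Y-flip y_m = 194.226 − y_svg.

Shape 1 is a rectangle drawn with `<rect>`. Its stroke #0000ff means engrave at S304, F3795. After flipping Y the toolpath is (68.634,174.734) → (101.480,174.734) → (101.480,126.353) → (68.634,126.353) → (68.634,174.734), returning to the start.

Shape 2 is a line segment drawn with `<line>`. Its stroke #ff8800 means cut at S889, F685. After flipping Y the toolpath is (87.369,141.309) → (89.964,19.067).

; LightBurn 1.6.03
; GRBL device profile, absolute coords
G21
G90
G0 X68.634 Y174.734
M3 S304
G1 X101.480 Y174.734 F3795
G1 X101.480 Y126.353
G1 X68.634 Y126.353
G1 X68.634 Y174.734
G0 X87.369 Y141.309
M3 S889
G1 X89.964 Y19.067 F685
M5
G0 X0.000 Y0.000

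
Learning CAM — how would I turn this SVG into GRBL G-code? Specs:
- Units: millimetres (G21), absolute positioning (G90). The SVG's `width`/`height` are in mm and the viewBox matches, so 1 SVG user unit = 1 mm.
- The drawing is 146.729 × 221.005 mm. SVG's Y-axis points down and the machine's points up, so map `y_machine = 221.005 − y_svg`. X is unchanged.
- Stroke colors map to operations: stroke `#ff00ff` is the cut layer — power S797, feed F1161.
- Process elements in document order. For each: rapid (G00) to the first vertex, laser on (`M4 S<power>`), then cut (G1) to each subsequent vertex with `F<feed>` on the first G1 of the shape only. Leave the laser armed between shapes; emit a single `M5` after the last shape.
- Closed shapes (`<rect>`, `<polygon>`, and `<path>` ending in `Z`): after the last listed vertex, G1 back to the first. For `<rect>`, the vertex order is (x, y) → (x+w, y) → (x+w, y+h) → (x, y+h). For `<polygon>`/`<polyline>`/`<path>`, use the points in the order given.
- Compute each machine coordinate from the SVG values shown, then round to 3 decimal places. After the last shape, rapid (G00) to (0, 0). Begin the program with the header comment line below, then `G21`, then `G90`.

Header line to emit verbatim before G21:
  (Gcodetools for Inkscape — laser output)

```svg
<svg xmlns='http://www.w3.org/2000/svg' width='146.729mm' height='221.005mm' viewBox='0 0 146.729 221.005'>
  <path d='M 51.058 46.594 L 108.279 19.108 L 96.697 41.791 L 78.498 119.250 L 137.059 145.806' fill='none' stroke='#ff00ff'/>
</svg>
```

1 u = 1 mm; y_m = 221.005 − y.

[1] `<path>` open polyline, #ff00ff→cut S797 F1161: (51.058,174.411) → (108.279,201.897) → (96.697,179.214) → (78.498,101.755) → (137.059,75.199)

(Gcodetools for Inkscape — laser output)
G21
G90
G00 X51.058 Y174.411
M4 S797
G1 X108.279 Y201.897 F1161
G1 X96.697 Y179.214
G1 X78.498 Y101.755
G1 X137.059 Y75.199
M5
G00 X0.000 Y0.000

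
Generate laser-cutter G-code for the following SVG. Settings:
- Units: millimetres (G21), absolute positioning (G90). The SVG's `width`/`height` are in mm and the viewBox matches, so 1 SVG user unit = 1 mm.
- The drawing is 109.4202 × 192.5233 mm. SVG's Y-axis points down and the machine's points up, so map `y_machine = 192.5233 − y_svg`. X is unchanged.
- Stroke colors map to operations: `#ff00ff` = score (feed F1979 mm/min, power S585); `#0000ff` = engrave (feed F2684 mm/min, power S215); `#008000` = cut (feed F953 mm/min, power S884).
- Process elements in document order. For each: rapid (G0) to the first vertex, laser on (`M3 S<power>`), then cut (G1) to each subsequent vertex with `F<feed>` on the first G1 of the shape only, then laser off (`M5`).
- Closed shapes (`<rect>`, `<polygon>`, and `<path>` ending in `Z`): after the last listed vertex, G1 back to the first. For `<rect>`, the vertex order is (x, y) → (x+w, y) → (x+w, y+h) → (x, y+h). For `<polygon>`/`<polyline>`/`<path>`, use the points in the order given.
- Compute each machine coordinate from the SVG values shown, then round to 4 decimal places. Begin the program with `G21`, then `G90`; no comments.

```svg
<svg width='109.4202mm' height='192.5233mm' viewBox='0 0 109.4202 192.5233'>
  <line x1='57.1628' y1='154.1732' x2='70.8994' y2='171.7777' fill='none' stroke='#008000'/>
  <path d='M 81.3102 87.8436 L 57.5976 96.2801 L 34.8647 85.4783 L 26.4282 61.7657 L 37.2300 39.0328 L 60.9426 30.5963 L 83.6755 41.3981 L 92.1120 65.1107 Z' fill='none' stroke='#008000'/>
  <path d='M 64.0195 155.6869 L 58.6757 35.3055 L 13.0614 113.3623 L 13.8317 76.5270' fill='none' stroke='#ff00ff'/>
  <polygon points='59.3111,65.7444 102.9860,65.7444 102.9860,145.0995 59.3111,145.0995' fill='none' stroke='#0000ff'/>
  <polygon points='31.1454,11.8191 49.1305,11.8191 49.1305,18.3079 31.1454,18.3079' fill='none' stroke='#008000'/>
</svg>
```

G21
G90
G0 X57.1628 Y38.3501
M3 S884
G1 X70.8994 Y20.7456 F953
M5
G0 X81.3102 Y104.6797
M3 S884
G1 X57.5976 Y96.2432 F953
G1 X34.8647 Y107.0450
G1 X26.4282 Y130.7576
G1 X37.2300 Y153.4905
G1 X60.9426 Y161.9270
G1 X83.6755 Y151.1252
G1 X92.1120 Y127.4126
G1 X81.3102 Y104.6797
M5
G0 X64.0195 Y36.8364
M3 S585
G1 X58.6757 Y157.2178 F1979
G1 X13.0614 Y79.1610
G1 X13.8317 Y115.9963
M5
G0 X59.3111 Y126.7789
M3 S215
G1 X102.9860 Y126.7789 F2684
G1 X102.9860 Y47.4238
G1 X59.3111 Y47.4238
G1 X59.3111 Y126.7789
M5
G0 X31.1454 Y180.7042
M3 S884
G1 X49.1305 Y180.7042 F953
G1 X49.1305 Y174.2154
G1 X31.1454 Y174.2154
G1 X31.1454 Y180.7042
M5

viewBox `0 0 109.4202 192.5233` with mm width/height → 1 unit = 1 mm. Flip: y_m = 192.5233 − y_svg.

**Shape 1** — `<line>` line segment, stroke `#008000` → cut (S884, F953). Machine vertices: (57.1628,38.3501) → (70.8994,20.7456). Open path.

**Shape 2** — `<path>` regular polygon, stroke `#008000` → cut (S884, F953). Machine vertices: (81.3102,104.6797) → (57.5976,96.2432) → (34.8647,107.0450) → (26.4282,130.7576) → (37.2300,153.4905) → (60.9426,161.9270) → (83.6755,151.1252) → (92.1120,127.4126) → (81.3102,104.6797). Closed: final G1 returns to the first vertex.

**Shape 3** — `<path>` open polyline, stroke `#ff00ff` → score (S585, F1979). Machine vertices: (64.0195,36.8364) → (58.6757,157.2178) → (13.0614,79.1610) → (13.8317,115.9963). Open path.

**Shape 4** — `<polygon>` rectangle, stroke `#0000ff` → engrave (S215, F2684). Machine vertices: (59.3111,126.7789) → (102.9860,126.7789) → (102.9860,47.4238) → (59.3111,47.4238) → (59.3111,126.7789). Closed: final G1 returns to the first vertex.

**Shape 5** — `<polygon>` rectangle, stroke `#008000` → cut (S884, F953). Machine vertices: (31.1454,180.7042) → (49.1305,180.7042) → (49.1305,174.2154) → (31.1454,174.2154) → (31.1454,180.7042). Closed: final G1 returns to the first vertex.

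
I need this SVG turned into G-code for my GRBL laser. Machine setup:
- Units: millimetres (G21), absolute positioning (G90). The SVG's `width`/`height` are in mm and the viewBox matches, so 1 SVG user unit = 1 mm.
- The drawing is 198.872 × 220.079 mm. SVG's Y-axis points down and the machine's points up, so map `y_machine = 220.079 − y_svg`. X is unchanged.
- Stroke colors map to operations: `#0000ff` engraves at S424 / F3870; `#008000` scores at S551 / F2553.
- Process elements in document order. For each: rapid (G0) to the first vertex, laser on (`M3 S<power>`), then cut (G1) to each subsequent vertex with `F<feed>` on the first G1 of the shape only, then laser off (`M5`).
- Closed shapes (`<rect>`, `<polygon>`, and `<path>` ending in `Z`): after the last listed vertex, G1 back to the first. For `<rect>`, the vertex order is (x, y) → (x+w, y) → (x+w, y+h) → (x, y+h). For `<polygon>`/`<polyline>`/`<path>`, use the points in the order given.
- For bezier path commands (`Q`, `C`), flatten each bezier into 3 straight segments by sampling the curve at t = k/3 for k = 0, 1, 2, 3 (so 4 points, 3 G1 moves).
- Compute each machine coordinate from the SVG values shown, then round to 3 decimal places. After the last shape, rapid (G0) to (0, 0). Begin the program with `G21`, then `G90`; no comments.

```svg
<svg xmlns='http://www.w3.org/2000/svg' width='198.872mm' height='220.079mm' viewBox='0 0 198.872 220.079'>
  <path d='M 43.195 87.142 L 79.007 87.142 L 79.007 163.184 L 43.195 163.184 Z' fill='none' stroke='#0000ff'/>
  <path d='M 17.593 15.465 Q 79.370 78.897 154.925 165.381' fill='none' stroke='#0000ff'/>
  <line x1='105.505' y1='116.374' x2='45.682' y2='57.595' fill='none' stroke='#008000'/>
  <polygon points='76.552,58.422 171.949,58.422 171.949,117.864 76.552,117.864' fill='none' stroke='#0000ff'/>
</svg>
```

G21
G90
G0 X43.195 Y132.937
M3 S424
G1 X79.007 Y132.937 F3870
G1 X79.007 Y56.895
G1 X43.195 Y56.895
G1 X43.195 Y132.937
M5
G0 X17.593 Y204.614
M3 S424
G1 X60.309 Y159.765 F3870
G1 X106.086 Y109.793
G1 X154.925 Y54.698
M5
G0 X105.505 Y103.705
M3 S551
G1 X45.682 Y162.484 F2553
M5
G0 X76.552 Y161.657
M3 S424
G1 X171.949 Y161.657 F3870
G1 X171.949 Y102.215
G1 X76.552 Y102.215
G1 X76.552 Y161.657
M5
G0 X0.000 Y0.000

1 u = 1 mm; y_m = 220.079 − y.

[1] `<path>` rectangle, #0000ff→engrave S424 F3870: (43.195,132.937) → (79.007,132.937) → (79.007,56.895) → (43.195,56.895) → (43.195,132.937) (closed)

[2] `<path>` quadratic bezier, #0000ff→engrave S424 F3870: (17.593,204.614) → (60.309,159.765) → (106.086,109.793) → (154.925,54.698)

[3] `<line>` line segment, #008000→score S551 F2553: (105.505,103.705) → (45.682,162.484)

[4] `<polygon>` rectangle, #0000ff→engrave S424 F3870: (76.552,161.657) → (171.949,161.657) → (171.949,102.215) → (76.552,102.215) → (76.552,161.657) (closed)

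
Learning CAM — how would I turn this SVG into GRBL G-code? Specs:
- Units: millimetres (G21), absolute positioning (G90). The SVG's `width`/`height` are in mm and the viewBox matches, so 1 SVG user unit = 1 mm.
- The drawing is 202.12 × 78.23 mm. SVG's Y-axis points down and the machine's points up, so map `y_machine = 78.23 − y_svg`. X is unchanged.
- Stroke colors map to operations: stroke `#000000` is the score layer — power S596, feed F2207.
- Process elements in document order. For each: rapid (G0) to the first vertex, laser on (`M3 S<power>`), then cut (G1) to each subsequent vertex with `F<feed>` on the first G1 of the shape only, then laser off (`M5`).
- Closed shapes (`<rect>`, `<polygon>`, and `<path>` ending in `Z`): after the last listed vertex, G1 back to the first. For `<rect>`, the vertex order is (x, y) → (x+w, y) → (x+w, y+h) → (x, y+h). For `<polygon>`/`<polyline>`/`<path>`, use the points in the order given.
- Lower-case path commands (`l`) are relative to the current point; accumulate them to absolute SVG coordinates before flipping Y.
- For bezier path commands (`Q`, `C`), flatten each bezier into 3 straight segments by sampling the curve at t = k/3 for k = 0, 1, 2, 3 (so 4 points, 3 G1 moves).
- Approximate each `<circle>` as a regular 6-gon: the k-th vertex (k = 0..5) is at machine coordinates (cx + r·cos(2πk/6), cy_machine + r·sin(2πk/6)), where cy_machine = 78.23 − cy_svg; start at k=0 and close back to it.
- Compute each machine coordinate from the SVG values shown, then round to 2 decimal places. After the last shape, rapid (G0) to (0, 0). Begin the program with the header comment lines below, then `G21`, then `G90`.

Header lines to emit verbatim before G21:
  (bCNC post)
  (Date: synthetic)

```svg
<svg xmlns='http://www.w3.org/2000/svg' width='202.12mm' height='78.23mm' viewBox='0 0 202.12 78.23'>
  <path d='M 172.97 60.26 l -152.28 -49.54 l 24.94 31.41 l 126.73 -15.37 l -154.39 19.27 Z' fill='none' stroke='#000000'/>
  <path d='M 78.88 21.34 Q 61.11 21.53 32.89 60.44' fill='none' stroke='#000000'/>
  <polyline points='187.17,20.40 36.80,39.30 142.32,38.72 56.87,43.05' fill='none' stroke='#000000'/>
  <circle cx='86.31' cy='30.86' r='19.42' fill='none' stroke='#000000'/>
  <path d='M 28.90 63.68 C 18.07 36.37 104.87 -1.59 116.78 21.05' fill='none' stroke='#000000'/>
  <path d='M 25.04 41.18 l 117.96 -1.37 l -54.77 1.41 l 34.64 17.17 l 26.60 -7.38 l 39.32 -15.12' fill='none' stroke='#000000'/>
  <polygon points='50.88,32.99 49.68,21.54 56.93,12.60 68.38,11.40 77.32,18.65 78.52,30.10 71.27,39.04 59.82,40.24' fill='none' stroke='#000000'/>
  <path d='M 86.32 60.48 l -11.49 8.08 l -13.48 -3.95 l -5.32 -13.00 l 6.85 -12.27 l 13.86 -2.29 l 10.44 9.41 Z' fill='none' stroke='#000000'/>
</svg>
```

(bCNC post)
(Date: synthetic)
G21
G90
G0 X172.97 Y17.97
M3 S596
G1 X20.69 Y67.51 F2207
G1 X45.63 Y36.10
G1 X172.36 Y51.47
G1 X17.97 Y32.20
G1 X172.97 Y17.97
M5
G0 X78.88 Y56.89
M3 S596
G1 X65.87 Y52.46 F2207
G1 X50.54 Y39.43
G1 X32.89 Y17.79
M5
G0 X187.17 Y57.83
M3 S596
G1 X36.80 Y38.93 F2207
G1 X142.32 Y39.51
G1 X56.87 Y35.18
M5
G0 X105.73 Y47.37
M3 S596
G1 X96.02 Y64.19 F2207
G1 X76.60 Y64.19
G1 X66.89 Y47.37
G1 X76.60 Y30.55
G1 X96.02 Y30.55
G1 X105.73 Y47.37
M5
G0 X28.90 Y14.55
M3 S596
G1 X44.22 Y42.77 F2207
G1 X86.30 Y62.26
G1 X116.78 Y57.18
M5
G0 X25.04 Y37.05
M3 S596
G1 X143.00 Y38.42 F2207
G1 X88.23 Y37.01
G1 X122.87 Y19.84
G1 X149.47 Y27.22
G1 X188.79 Y42.34
M5
G0 X50.88 Y45.24
M3 S596
G1 X49.68 Y56.69 F2207
G1 X56.93 Y65.63
G1 X68.38 Y66.83
G1 X77.32 Y59.58
G1 X78.52 Y48.13
G1 X71.27 Y39.19
G1 X59.82 Y37.99
G1 X50.88 Y45.24
M5
G0 X86.32 Y17.75
M3 S596
G1 X74.83 Y9.67 F2207
G1 X61.35 Y13.62
G1 X56.03 Y26.62
G1 X62.88 Y38.89
G1 X76.74 Y41.18
G1 X87.18 Y31.77
G1 X86.32 Y17.75
M5
G0 X0.00 Y0.00

1 u = 1 mm; y_m = 78.23 − y.

[1] `<path>` closed polygon, #000000→score S596 F2207: (172.97,17.97) → (20.69,67.51) → (45.63,36.10) → (172.36,51.47) → (17.97,32.20) → (172.97,17.97) (closed)

[2] `<path>` quadratic bezier, #000000→score S596 F2207: (78.88,56.89) → (65.87,52.46) → (50.54,39.43) → (32.89,17.79)

[3] `<polyline>` open polyline, #000000→score S596 F2207: (187.17,57.83) → (36.80,38.93) → (142.32,39.51) → (56.87,35.18)

[4] `<circle>` circle, #000000→score S596 F2207: (105.73,47.37) → (96.02,64.19) → (76.60,64.19) → (66.89,47.37) → (76.60,30.55) → (96.02,30.55) → (105.73,47.37) (closed)

[5] `<path>` cubic bezier, #000000→score S596 F2207: (28.90,14.55) → (44.22,42.77) → (86.30,62.26) → (116.78,57.18)

[6] `<path>` open polyline, #000000→score S596 F2207: (25.04,37.05) → (143.00,38.42) → (88.23,37.01) → (122.87,19.84) → (149.47,27.22) → (188.79,42.34)

[7] `<polygon>` regular polygon, #000000→score S596 F2207: (50.88,45.24) → (49.68,56.69) → (56.93,65.63) → (68.38,66.83) → (77.32,59.58) → (78.52,48.13) → (71.27,39.19) → (59.82,37.99) → (50.88,45.24) (closed)

[8] `<path>` regular polygon, #000000→score S596 F2207: (86.32,17.75) → (74.83,9.67) → (61.35,13.62) → (56.03,26.62) → (62.88,38.89) → (76.74,41.18) → (87.18,31.77) → (86.32,17.75) (closed)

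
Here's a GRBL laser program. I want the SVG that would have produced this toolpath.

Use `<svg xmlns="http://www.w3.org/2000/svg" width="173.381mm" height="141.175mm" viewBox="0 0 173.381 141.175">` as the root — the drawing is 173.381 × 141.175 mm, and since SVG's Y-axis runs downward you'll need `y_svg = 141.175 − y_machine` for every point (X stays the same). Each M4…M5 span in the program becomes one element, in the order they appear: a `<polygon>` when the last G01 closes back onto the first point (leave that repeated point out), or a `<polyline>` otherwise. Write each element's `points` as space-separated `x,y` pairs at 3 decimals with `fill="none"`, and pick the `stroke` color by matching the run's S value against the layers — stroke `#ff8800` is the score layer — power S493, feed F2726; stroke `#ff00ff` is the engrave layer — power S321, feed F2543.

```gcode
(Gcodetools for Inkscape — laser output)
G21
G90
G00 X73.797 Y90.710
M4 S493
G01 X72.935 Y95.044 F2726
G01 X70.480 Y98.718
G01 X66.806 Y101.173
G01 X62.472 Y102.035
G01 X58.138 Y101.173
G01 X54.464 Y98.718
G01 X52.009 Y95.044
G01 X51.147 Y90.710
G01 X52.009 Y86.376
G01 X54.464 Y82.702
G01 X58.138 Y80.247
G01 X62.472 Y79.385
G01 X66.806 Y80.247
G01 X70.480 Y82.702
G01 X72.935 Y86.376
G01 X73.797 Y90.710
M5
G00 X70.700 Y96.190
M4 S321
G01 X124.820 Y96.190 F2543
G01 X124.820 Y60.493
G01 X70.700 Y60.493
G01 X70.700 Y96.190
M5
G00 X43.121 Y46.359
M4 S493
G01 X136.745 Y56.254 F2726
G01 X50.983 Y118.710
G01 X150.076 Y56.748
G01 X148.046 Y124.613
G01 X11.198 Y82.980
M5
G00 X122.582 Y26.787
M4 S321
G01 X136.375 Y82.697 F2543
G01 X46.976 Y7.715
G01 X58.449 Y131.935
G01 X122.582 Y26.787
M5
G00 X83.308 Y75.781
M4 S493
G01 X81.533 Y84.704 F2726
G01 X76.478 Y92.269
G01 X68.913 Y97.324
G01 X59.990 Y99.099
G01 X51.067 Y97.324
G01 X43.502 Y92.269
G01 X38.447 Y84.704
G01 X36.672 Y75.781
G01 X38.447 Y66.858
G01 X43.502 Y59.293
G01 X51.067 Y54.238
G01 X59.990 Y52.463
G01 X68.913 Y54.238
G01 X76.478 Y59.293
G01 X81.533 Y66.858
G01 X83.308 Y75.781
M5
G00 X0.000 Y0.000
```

<svg xmlns="http://www.w3.org/2000/svg" width="173.381mm" height="141.175mm" viewBox="0 0 173.381 141.175">
  <polygon points="73.797,50.465 72.935,46.131 70.480,42.457 66.806,40.002 62.472,39.140 58.138,40.002 54.464,42.457 52.009,46.131 51.147,50.465 52.009,54.799 54.464,58.473 58.138,60.928 62.472,61.790 66.806,60.928 70.480,58.473 72.935,54.799" fill="none" stroke="#ff8800"/>
  <polygon points="70.700,44.985 124.820,44.985 124.820,80.682 70.700,80.682" fill="none" stroke="#ff00ff"/>
  <polyline points="43.121,94.816 136.745,84.921 50.983,22.465 150.076,84.427 148.046,16.562 11.198,58.195" fill="none" stroke="#ff8800"/>
  <polygon points="122.582,114.388 136.375,58.478 46.976,133.460 58.449,9.240" fill="none" stroke="#ff00ff"/>
  <polygon points="83.308,65.394 81.533,56.471 76.478,48.906 68.913,43.851 59.990,42.076 51.067,43.851 43.502,48.906 38.447,56.471 36.672,65.394 38.447,74.317 43.502,81.882 51.067,86.937 59.990,88.712 68.913,86.937 76.478,81.882 81.533,74.317" fill="none" stroke="#ff8800"/>
</svg>

y_svg = 141.175 − y_m.

[1] S493→`#ff8800` (score); closed run; points: 73.797,50.465 72.935,46.131 70.480,42.457 66.806,40.002 62.472,39.140 58.138,40.002 54.464,42.457 52.009,46.131 51.147,50.465 52.009,54.799 54.464,58.473 58.138,60.928 62.472,61.790 66.806,60.928 70.480,58.473 72.935,54.799

[2] S321→`#ff00ff` (engrave); closed run; points: 70.700,44.985 124.820,44.985 124.820,80.682 70.700,80.682

[3] S493→`#ff8800` (score); open run; points: 43.121,94.816 136.745,84.921 50.983,22.465 150.076,84.427 148.046,16.562 11.198,58.195

[4] S321→`#ff00ff` (engrave); closed run; points: 122.582,114.388 136.375,58.478 46.976,133.460 58.449,9.240

[5] S493→`#ff8800` (score); closed run; points: 83.308,65.394 81.533,56.471 76.478,48.906 68.913,43.851 59.990,42.076 51.067,43.851 43.502,48.906 38.447,56.471 36.672,65.394 38.447,74.317 43.502,81.882 51.067,86.937 59.990,88.712 68.913,86.937 76.478,81.882 81.533,74.317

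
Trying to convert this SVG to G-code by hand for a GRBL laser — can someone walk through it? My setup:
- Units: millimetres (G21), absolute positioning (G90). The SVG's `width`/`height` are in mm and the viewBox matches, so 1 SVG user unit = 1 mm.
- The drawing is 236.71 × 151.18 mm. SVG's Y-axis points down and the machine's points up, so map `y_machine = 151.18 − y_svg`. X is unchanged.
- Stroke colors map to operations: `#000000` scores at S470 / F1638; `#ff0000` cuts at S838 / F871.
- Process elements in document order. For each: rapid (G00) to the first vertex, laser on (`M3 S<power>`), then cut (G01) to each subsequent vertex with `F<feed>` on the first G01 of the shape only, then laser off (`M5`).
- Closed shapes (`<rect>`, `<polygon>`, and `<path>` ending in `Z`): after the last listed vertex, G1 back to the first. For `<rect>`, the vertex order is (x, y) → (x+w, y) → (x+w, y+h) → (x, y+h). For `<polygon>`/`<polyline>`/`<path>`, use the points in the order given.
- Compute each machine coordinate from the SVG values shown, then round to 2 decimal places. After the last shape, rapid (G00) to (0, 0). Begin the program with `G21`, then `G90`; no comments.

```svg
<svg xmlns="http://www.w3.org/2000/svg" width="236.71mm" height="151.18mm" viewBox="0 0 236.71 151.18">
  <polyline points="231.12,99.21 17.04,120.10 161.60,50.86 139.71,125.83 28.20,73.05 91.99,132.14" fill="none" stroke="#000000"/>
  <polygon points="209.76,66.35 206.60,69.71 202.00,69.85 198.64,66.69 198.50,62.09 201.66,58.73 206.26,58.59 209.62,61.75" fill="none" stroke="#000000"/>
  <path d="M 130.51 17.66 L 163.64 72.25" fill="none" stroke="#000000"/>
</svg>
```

1 u = 1 mm; y_m = 151.18 − y.

[1] `<polyline>` open polyline, #000000→score S470 F1638: (231.12,51.97) → (17.04,31.08) → (161.60,100.32) → (139.71,25.35) → (28.20,78.13) → (91.99,19.04)

[2] `<polygon>` regular polygon, #000000→score S470 F1638: (209.76,84.83) → (206.60,81.47) → (202.00,81.33) → (198.64,84.49) → (198.50,89.09) → (201.66,92.45) → (206.26,92.59) → (209.62,89.43) → (209.76,84.83) (closed)

[3] `<path>` line segment, #000000→score S470 F1638: (130.51,133.52) → (163.64,78.93)

G21
G90
G00 X231.12 Y51.97
M3 S470
G01 X17.04 Y31.08 F1638
G01 X161.60 Y100.32
G01 X139.71 Y25.35
G01 X28.20 Y78.13
G01 X91.99 Y19.04
M5
G00 X209.76 Y84.83
M3 S470
G01 X206.60 Y81.47 F1638
G01 X202.00 Y81.33
G01 X198.64 Y84.49
G01 X198.50 Y89.09
G01 X201.66 Y92.45
G01 X206.26 Y92.59
G01 X209.62 Y89.43
G01 X209.76 Y84.83
M5
G00 X130.51 Y133.52
M3 S470
G01 X163.64 Y78.93 F1638
M5
G00 X0.00 Y0.00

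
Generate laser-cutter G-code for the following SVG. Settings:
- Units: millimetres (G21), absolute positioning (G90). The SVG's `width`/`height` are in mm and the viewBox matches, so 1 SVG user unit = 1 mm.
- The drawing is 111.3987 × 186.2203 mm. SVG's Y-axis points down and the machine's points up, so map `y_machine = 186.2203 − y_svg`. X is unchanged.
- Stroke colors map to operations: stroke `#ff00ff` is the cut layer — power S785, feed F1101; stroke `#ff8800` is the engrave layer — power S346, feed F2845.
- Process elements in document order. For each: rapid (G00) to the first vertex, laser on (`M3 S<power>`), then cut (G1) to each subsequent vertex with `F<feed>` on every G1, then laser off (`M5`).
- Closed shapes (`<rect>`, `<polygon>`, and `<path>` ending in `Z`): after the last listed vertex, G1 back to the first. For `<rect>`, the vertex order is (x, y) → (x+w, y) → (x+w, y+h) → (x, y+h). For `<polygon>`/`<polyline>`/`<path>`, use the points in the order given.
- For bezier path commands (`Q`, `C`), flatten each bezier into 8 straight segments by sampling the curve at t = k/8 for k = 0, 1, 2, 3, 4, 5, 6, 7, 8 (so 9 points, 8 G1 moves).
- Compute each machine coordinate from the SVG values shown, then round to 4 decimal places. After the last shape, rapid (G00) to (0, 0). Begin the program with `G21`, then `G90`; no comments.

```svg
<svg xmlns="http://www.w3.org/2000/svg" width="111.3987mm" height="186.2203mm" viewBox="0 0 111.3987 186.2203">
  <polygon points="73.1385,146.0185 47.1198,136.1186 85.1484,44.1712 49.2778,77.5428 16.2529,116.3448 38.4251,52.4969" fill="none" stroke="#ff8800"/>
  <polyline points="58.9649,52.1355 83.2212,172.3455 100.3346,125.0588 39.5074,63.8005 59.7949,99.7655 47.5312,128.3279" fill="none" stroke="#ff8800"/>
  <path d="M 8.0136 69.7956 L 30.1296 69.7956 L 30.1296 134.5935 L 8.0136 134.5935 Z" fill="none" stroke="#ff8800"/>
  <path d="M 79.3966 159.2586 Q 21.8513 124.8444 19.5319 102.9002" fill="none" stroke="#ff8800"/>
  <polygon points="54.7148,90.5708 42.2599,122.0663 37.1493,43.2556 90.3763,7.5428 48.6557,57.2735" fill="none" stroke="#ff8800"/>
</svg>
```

G21
G90
G00 X73.1385 Y40.2018
M3 S346
G1 X47.1198 Y50.1017 F2845
G1 X85.1484 Y142.0491 F2845
G1 X49.2778 Y108.6775 F2845
G1 X16.2529 Y69.8755 F2845
G1 X38.4251 Y133.7234 F2845
G1 X73.1385 Y40.2018 F2845
M5
G00 X58.9649 Y134.0848
M3 S346
G1 X83.2212 Y13.8748 F2845
G1 X100.3346 Y61.1615 F2845
G1 X39.5074 Y122.4198 F2845
G1 X59.7949 Y86.4548 F2845
G1 X47.5312 Y57.8924 F2845
M5
G00 X8.0136 Y116.4247
M3 S346
G1 X30.1296 Y116.4247 F2845
G1 X30.1296 Y51.6268 F2845
G1 X8.0136 Y51.6268 F2845
G1 X8.0136 Y116.4247 F2845
M5
G00 X79.3966 Y26.9617
M3 S346
G1 X65.8732 Y35.3704 F2845
G1 X54.0756 Y43.3894 F2845
G1 X44.0038 Y51.0188 F2845
G1 X35.6578 Y58.2584 F2845
G1 X29.0376 Y65.1084 F2845
G1 X24.1432 Y71.5686 F2845
G1 X20.9747 Y77.6392 F2845
G1 X19.5319 Y83.3201 F2845
M5
G00 X54.7148 Y95.6495
M3 S346
G1 X42.2599 Y64.1540 F2845
G1 X37.1493 Y142.9647 F2845
G1 X90.3763 Y178.6775 F2845
G1 X48.6557 Y128.9468 F2845
G1 X54.7148 Y95.6495 F2845
M5
G00 X0.0000 Y0.0000

Since the viewBox matches the mm dimensions, user units are millimetres directly. The only transform is the Y-flip y_m = 186.2203 − y_svg.

Shape 1 is a closed polygon drawn with `<polygon>`. Its stroke #ff8800 means engrave at S346, F2845. After flipping Y the toolpath is (73.1385,40.2018) → (47.1198,50.1017) → (85.1484,142.0491) → (49.2778,108.6775) → (16.2529,69.8755) → (38.4251,133.7234) → (73.1385,40.2018), returning to the start.

Shape 2 is a open polyline drawn with `<polyline>`. Its stroke #ff8800 means engrave at S346, F2845. After flipping Y the toolpath is (58.9649,134.0848) → (83.2212,13.8748) → (100.3346,61.1615) → (39.5074,122.4198) → (59.7949,86.4548) → (47.5312,57.8924).

Shape 3 is a rectangle drawn with `<path>`. Its stroke #ff8800 means engrave at S346, F2845. After flipping Y the toolpath is (8.0136,116.4247) → (30.1296,116.4247) → (30.1296,51.6268) → (8.0136,51.6268) → (8.0136,116.4247), returning to the start.

Shape 4 is a quadratic bezier drawn with `<path>`. Its stroke #ff8800 means engrave at S346, F2845. After flipping Y the toolpath is (79.3966,26.9617) → (65.8732,35.3704) → (54.0756,43.3894) → (44.0038,51.0188) → (35.6578,58.2584) → (29.0376,65.1084) → (24.1432,71.5686) → (20.9747,77.6392) → (19.5319,83.3201).

Shape 5 is a closed polygon drawn with `<polygon>`. Its stroke #ff8800 means engrave at S346, F2845. After flipping Y the toolpath is (54.7148,95.6495) → (42.2599,64.1540) → (37.1493,142.9647) → (90.3763,178.6775) → (48.6557,128.9468) → (54.7148,95.6495), returning to the start.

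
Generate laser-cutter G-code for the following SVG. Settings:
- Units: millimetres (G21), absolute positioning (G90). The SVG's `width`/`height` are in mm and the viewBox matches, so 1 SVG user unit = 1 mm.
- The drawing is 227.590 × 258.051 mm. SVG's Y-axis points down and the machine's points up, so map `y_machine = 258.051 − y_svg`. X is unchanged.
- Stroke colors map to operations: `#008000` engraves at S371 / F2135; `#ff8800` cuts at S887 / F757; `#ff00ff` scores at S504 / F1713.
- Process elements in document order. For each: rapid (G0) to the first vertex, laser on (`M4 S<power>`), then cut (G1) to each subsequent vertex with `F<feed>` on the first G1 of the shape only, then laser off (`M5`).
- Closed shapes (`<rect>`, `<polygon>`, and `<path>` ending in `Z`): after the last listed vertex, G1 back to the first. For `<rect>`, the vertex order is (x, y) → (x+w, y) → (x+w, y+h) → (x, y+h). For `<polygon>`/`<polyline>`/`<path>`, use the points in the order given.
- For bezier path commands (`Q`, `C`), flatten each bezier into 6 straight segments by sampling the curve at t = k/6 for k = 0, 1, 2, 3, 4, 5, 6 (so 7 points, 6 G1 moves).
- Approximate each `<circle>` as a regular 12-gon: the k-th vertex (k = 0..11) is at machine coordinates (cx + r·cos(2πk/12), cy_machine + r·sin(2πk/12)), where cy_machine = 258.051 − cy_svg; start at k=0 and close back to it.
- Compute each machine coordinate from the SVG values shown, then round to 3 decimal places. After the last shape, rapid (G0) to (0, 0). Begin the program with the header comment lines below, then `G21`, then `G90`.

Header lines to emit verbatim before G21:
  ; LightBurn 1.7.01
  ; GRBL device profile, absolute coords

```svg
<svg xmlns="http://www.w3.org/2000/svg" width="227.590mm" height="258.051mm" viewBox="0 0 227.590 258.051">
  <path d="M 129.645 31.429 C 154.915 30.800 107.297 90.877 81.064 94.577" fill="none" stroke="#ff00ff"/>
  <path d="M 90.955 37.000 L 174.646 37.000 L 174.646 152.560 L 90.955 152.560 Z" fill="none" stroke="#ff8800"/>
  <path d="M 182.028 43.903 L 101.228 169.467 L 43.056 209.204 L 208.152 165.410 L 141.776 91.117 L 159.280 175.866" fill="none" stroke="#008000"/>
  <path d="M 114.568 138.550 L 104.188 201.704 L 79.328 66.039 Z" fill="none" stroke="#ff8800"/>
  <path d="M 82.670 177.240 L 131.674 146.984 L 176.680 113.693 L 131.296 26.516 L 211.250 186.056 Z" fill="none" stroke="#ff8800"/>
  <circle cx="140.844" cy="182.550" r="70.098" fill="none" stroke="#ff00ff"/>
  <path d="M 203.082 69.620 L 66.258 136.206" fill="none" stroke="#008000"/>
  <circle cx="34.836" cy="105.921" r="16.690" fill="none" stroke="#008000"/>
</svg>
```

viewBox `0 0 227.590 258.051` with mm width/height → 1 unit = 1 mm. Flip: y_m = 258.051 − y_svg.

**Shape 1** — `<path>` cubic bezier, stroke `#ff00ff` → score (S504, F1713). Control points (SVG): P0=(129.645,31.429), P1=(154.915,30.800), P2=(107.297,90.877), P3=(81.064,94.577); sampled at t=k/6. Machine vertices: (129.645,226.622) → (136.642,222.420) → (134.111,211.352) → (124.668,196.671) → (110.934,181.630) → (95.526,169.480) → (81.064,163.474). Open path.

**Shape 2** — `<path>` rectangle, stroke `#ff8800` → cut (S887, F757). Machine vertices: (90.955,221.051) → (174.646,221.051) → (174.646,105.491) → (90.955,105.491) → (90.955,221.051). Closed: final G1 returns to the first vertex.

**Shape 3** — `<path>` open polyline, stroke `#008000` → engrave (S371, F2135). Machine vertices: (182.028,214.148) → (101.228,88.584) → (43.056,48.847) → (208.152,92.641) → (141.776,166.934) → (159.280,82.185). Open path.

**Shape 4** — `<path>` closed polygon, stroke `#ff8800` → cut (S887, F757). Machine vertices: (114.568,119.501) → (104.188,56.347) → (79.328,192.012) → (114.568,119.501). Closed: final G1 returns to the first vertex.

**Shape 5** — `<path>` closed polygon, stroke `#ff8800` → cut (S887, F757). Machine vertices: (82.670,80.811) → (131.674,111.067) → (176.680,144.358) → (131.296,231.535) → (211.250,71.995) → (82.670,80.811). Closed: final G1 returns to the first vertex.

**Shape 6** — `<circle>` circle, stroke `#ff00ff` → score (S504, F1713). Machine vertices: (210.942,75.501) → (201.551,110.550) → (175.893,136.208) → (140.844,145.599) → (105.795,136.208) → (80.137,110.550) → (70.746,75.501) → (80.137,40.452) → (105.795,14.794) → (140.844,5.403) → (175.893,14.794) → (201.551,40.452) → (210.942,75.501). Closed: final G1 returns to the first vertex.

**Shape 7** — `<path>` line segment, stroke `#008000` → engrave (S371, F2135). Machine vertices: (203.082,188.431) → (66.258,121.845). Open path.

**Shape 8** — `<circle>` circle, stroke `#008000` → engrave (S371, F2135). Machine vertices: (51.526,152.130) → (49.290,160.475) → (43.181,166.584) → (34.836,168.820) → (26.491,166.584) → (20.382,160.475) → (18.146,152.130) → (20.382,143.785) → (26.491,137.676) → (34.836,135.440) → (43.181,137.676) → (49.290,143.785) → (51.526,152.130). Closed: final G1 returns to the first vertex.

; LightBurn 1.7.01
; GRBL device profile, absolute coords
G21
G90
G0 X129.645 Y226.622
M4 S504
G1 X136.642 Y222.420 F1713
G1 X134.111 Y211.352
G1 X124.668 Y196.671
G1 X110.934 Y181.630
G1 X95.526 Y169.480
G1 X81.064 Y163.474
M5
G0 X90.955 Y221.051
M4 S887
G1 X174.646 Y221.051 F757
G1 X174.646 Y105.491
G1 X90.955 Y105.491
G1 X90.955 Y221.051
M5
G0 X182.028 Y214.148
M4 S371
G1 X101.228 Y88.584 F2135
G1 X43.056 Y48.847
G1 X208.152 Y92.641
G1 X141.776 Y166.934
G1 X159.280 Y82.185
M5
G0 X114.568 Y119.501
M4 S887
G1 X104.188 Y56.347 F757
G1 X79.328 Y192.012
G1 X114.568 Y119.501
M5
G0 X82.670 Y80.811
M4 S887
G1 X131.674 Y111.067 F757
G1 X176.680 Y144.358
G1 X131.296 Y231.535
G1 X211.250 Y71.995
G1 X82.670 Y80.811
M5
G0 X210.942 Y75.501
M4 S504
G1 X201.551 Y110.550 F1713
G1 X175.893 Y136.208
G1 X140.844 Y145.599
G1 X105.795 Y136.208
G1 X80.137 Y110.550
G1 X70.746 Y75.501
G1 X80.137 Y40.452
G1 X105.795 Y14.794
G1 X140.844 Y5.403
G1 X175.893 Y14.794
G1 X201.551 Y40.452
G1 X210.942 Y75.501
M5
G0 X203.082 Y188.431
M4 S371
G1 X66.258 Y121.845 F2135
M5
G0 X51.526 Y152.130
M4 S371
G1 X49.290 Y160.475 F2135
G1 X43.181 Y166.584
G1 X34.836 Y168.820
G1 X26.491 Y166.584
G1 X20.382 Y160.475
G1 X18.146 Y152.130
G1 X20.382 Y143.785
G1 X26.491 Y137.676
G1 X34.836 Y135.440
G1 X43.181 Y137.676
G1 X49.290 Y143.785
G1 X51.526 Y152.130
M5
G0 X0.000 Y0.000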